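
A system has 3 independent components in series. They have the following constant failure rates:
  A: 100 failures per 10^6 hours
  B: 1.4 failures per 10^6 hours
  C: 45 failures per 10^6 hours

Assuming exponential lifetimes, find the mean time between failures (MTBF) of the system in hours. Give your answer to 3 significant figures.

Series of exponential components: λ_sys = Σ λ_i
λ_sys = 0.00010 + 0.0000014 + 0.000045 = 1.4640e-04 /h
MTBF = 1 / λ_sys = 6830 h

6830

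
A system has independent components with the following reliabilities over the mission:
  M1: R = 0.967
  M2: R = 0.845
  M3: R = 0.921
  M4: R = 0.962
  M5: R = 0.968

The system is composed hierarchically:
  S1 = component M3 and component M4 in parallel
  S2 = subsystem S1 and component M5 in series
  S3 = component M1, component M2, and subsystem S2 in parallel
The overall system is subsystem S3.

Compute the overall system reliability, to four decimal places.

Parallel (M3 and M4): 1 − (1 − 0.921000)(1 − 0.962000) = 0.996998
Series ([0.996998] and M5): 0.996998 × 0.968000 = 0.965094
Parallel (M1, M2, and [0.965094]): 1 − (1 − 0.967000)(1 − 0.845000)(1 − 0.965094) = 0.9998

0.9998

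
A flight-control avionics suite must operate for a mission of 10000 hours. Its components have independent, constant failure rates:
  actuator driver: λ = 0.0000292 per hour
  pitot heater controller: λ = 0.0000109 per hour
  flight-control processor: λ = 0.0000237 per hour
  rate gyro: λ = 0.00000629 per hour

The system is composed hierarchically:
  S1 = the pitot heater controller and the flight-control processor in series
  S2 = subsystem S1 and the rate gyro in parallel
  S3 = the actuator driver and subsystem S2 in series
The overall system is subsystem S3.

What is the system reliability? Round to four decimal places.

R(actuator driver) = exp(−0.0000292 × 10000) = 0.746769
R(pitot heater controller) = exp(−0.0000109 × 10000) = 0.896730
R(flight-control processor) = exp(−0.0000237 × 10000) = 0.788991
R(rate gyro) = exp(−0.00000629 × 10000) = 0.939037
Series (pitot heater controller and flight-control processor): 0.896730 × 0.788991 = 0.707512
Parallel ([0.707512] and rate gyro): 1 − (1 − 0.707512)(1 − 0.939037) = 0.982169
Series (actuator driver and [0.982169]): 0.746769 × 0.982169 = 0.7335

0.7335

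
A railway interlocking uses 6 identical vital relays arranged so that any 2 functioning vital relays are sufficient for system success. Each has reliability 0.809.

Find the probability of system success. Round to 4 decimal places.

R = Σ_{i=2}^{6} C(6,i) p^i (1−p)^{6−i} with p = 0.809
C(6,2)·0.809^2·0.191^4 = 0.013065
C(6,3)·0.809^3·0.191^3 = 0.073786
C(6,4)·0.809^4·0.191^2 = 0.234397
C(6,5)·0.809^5·0.191^1 = 0.397125
C(6,6)·0.809^6·0.191^0 = 0.280344
Sum = 0.9987

0.9987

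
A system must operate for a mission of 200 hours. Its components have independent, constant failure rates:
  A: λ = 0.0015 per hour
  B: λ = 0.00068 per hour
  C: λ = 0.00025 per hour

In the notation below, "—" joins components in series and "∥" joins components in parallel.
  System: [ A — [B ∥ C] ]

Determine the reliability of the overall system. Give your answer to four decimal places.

R(A) = exp(−0.0015 × 200) = 0.740818
R(B) = exp(−0.00068 × 200) = 0.872843
R(C) = exp(−0.00025 × 200) = 0.951229
Parallel (B and C): 1 − (1 − 0.872843)(1 − 0.951229) = 0.993798
Series (A and [0.993798]): 0.740818 × 0.993798 = 0.7362

0.7362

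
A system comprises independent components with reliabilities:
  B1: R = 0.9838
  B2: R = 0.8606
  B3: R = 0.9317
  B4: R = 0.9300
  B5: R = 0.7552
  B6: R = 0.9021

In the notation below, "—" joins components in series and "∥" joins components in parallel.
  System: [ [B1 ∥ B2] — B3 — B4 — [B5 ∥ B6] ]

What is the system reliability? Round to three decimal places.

Parallel (B1 and B2): 1 − (1 − 0.98380)(1 − 0.86060) = 0.99774
Parallel (B5 and B6): 1 − (1 − 0.75520)(1 − 0.90210) = 0.97603
Series ([0.99774], B3, B4, and [0.97603]): 0.99774 × 0.93170 × 0.93000 × 0.97603 = 0.844

0.844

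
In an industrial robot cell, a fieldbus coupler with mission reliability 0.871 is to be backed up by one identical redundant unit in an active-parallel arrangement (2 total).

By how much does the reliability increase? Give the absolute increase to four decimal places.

0.1124

R_before = 0.871
R_after = 1 − (1 − 0.871)^2 = 0.9834
ΔR = 0.9834 − 0.871 = 0.1124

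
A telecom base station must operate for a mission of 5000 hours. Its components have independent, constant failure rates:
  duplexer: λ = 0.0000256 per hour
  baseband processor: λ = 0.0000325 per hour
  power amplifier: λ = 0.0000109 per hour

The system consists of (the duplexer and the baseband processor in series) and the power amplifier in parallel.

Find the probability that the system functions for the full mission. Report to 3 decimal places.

0.987

R(duplexer) = exp(−0.0000256 × 5000) = 0.87985
R(baseband processor) = exp(−0.0000325 × 5000) = 0.85002
R(power amplifier) = exp(−0.0000109 × 5000) = 0.94696
Series (duplexer and baseband processor): 0.87985 × 0.85002 = 0.74789
Parallel ([0.74789] and power amplifier): 1 − (1 − 0.74789)(1 − 0.94696) = 0.987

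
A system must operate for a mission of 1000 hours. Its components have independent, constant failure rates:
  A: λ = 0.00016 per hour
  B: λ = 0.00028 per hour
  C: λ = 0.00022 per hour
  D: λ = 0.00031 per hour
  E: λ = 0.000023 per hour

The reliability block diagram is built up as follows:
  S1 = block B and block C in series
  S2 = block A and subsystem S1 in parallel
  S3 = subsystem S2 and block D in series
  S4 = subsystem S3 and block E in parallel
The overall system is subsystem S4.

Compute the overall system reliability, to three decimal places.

0.993

R(A) = exp(−0.00016 × 1000) = 0.85214
R(B) = exp(−0.00028 × 1000) = 0.75578
R(C) = exp(−0.00022 × 1000) = 0.80252
R(D) = exp(−0.00031 × 1000) = 0.73345
R(E) = exp(−0.000023 × 1000) = 0.97726
Series (B and C): 0.75578 × 0.80252 = 0.60653
Parallel (A and [0.60653]): 1 − (1 − 0.85214)(1 − 0.60653) = 0.94182
Series ([0.94182] and D): 0.94182 × 0.73345 = 0.69078
Parallel ([0.69078] and E): 1 − (1 − 0.69078)(1 − 0.97726) = 0.993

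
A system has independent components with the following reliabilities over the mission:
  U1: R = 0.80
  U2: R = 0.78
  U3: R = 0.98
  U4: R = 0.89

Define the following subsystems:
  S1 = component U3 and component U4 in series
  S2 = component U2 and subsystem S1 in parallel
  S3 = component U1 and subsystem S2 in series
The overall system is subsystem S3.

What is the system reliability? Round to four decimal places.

0.7775

Series (U3 and U4): 0.980000 × 0.890000 = 0.872200
Parallel (U2 and [0.872200]): 1 − (1 − 0.780000)(1 − 0.872200) = 0.971884
Series (U1 and [0.971884]): 0.800000 × 0.971884 = 0.7775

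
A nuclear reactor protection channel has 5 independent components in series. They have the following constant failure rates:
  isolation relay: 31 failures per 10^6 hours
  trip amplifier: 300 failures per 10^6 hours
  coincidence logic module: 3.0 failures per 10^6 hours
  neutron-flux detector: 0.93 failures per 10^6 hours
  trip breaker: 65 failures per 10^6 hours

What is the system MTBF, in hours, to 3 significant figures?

Series of exponential components: λ_sys = Σ λ_i
λ_sys = 0.000031 + 0.00030 + 0.0000030 + 0.00000093 + 0.000065 = 3.9993e-04 /h
MTBF = 1 / λ_sys = 2500 h

2500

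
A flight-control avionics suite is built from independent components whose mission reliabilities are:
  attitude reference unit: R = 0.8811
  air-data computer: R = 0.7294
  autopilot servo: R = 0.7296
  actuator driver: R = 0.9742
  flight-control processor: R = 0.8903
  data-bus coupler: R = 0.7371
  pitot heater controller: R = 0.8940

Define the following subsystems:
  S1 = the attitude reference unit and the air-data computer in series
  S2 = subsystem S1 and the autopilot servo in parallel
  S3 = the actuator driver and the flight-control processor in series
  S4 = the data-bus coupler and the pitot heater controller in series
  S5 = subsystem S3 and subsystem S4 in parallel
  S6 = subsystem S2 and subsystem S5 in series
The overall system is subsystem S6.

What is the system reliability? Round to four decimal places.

Series (attitude reference unit and air-data computer): 0.881100 × 0.729400 = 0.642674
Parallel ([0.642674] and autopilot servo): 1 − (1 − 0.642674)(1 − 0.729600) = 0.903379
Series (actuator driver and flight-control processor): 0.974200 × 0.890300 = 0.867330
Series (data-bus coupler and pitot heater controller): 0.737100 × 0.894000 = 0.658967
Parallel ([0.867330] and [0.658967]): 1 − (1 − 0.867330)(1 − 0.658967) = 0.954755
Series ([0.903379] and [0.954755]): 0.903379 × 0.954755 = 0.8625

0.8625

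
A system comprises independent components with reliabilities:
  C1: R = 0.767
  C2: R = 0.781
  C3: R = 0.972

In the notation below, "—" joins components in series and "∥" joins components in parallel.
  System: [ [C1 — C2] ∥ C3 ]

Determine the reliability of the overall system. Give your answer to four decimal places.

Series (C1 and C2): 0.767000 × 0.781000 = 0.599027
Parallel ([0.599027] and C3): 1 − (1 − 0.599027)(1 − 0.972000) = 0.9888

0.9888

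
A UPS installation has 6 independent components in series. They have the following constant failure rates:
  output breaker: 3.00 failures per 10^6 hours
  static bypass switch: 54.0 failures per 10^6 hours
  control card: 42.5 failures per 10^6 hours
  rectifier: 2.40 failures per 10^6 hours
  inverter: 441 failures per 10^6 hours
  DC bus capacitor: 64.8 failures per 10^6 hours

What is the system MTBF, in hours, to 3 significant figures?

1650

Series of exponential components: λ_sys = Σ λ_i
λ_sys = 0.00000300 + 0.0000540 + 0.0000425 + 0.00000240 + 0.000441 + 0.0000648 = 6.0770e-04 /h
MTBF = 1 / λ_sys = 1650 h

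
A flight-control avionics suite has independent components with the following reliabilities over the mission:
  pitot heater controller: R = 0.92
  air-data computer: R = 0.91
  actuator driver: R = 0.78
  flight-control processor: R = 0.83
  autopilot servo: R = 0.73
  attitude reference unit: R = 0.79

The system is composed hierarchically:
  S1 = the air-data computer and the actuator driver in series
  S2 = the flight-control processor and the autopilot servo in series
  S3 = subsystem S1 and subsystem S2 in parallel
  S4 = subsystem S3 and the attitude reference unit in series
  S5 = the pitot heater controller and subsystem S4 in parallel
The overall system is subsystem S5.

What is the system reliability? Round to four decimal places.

Series (air-data computer and actuator driver): 0.910000 × 0.780000 = 0.709800
Series (flight-control processor and autopilot servo): 0.830000 × 0.730000 = 0.605900
Parallel ([0.709800] and [0.605900]): 1 − (1 − 0.709800)(1 − 0.605900) = 0.885632
Series ([0.885632] and attitude reference unit): 0.885632 × 0.790000 = 0.699649
Parallel (pitot heater controller and [0.699649]): 1 − (1 − 0.920000)(1 − 0.699649) = 0.9760

0.9760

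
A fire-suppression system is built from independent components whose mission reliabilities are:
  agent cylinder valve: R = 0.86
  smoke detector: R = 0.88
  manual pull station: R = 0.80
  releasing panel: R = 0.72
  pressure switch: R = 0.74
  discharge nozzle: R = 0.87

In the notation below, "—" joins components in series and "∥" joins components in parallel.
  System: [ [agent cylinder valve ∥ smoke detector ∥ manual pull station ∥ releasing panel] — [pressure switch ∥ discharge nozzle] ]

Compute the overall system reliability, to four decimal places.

Parallel (agent cylinder valve, smoke detector, manual pull station, and releasing panel): 1 − (1 − 0.860000)(1 − 0.880000)(1 − 0.800000)(1 − 0.720000) = 0.999059
Parallel (pressure switch and discharge nozzle): 1 − (1 − 0.740000)(1 − 0.870000) = 0.966200
Series ([0.999059] and [0.966200]): 0.999059 × 0.966200 = 0.9653

0.9653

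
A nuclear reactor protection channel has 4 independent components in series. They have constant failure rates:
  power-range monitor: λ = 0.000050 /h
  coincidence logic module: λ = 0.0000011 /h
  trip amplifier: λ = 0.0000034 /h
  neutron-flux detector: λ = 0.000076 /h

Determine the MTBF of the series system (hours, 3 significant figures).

7660

Series of exponential components: λ_sys = Σ λ_i
λ_sys = 0.000050 + 0.0000011 + 0.0000034 + 0.000076 = 1.3050e-04 /h
MTBF = 1 / λ_sys = 7660 h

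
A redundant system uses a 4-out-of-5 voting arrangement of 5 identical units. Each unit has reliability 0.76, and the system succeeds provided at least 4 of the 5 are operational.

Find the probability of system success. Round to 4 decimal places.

0.6539

R = Σ_{i=4}^{5} C(5,i) p^i (1−p)^{5−i} with p = 0.76
C(5,4)·0.76^4·0.24^1 = 0.400346
C(5,5)·0.76^5·0.24^0 = 0.253553
Sum = 0.6539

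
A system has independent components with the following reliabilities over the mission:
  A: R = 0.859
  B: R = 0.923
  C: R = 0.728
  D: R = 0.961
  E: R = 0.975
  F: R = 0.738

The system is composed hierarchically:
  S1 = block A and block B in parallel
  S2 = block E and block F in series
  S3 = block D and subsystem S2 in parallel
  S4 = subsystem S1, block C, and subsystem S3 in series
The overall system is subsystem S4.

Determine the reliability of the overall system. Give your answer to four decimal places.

Parallel (A and B): 1 − (1 − 0.859000)(1 − 0.923000) = 0.989143
Series (E and F): 0.975000 × 0.738000 = 0.719550
Parallel (D and [0.719550]): 1 − (1 − 0.961000)(1 − 0.719550) = 0.989062
Series ([0.989143], C, and [0.989062]): 0.989143 × 0.728000 × 0.989062 = 0.7122

0.7122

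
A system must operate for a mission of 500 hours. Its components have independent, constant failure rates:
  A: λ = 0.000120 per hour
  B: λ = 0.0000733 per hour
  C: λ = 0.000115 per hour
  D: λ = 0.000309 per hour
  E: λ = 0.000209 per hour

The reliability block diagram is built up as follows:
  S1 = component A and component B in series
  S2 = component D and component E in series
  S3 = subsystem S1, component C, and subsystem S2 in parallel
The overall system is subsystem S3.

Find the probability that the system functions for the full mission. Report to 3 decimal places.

R(A) = exp(−0.000120 × 500) = 0.94176
R(B) = exp(−0.0000733 × 500) = 0.96401
R(C) = exp(−0.000115 × 500) = 0.94412
R(D) = exp(−0.000309 × 500) = 0.85684
R(E) = exp(−0.000209 × 500) = 0.90077
Series (A and B): 0.94176 × 0.96401 = 0.90787
Series (D and E): 0.85684 × 0.90077 = 0.77182
Parallel ([0.90787], C, and [0.77182]): 1 − (1 − 0.90787)(1 − 0.94412)(1 − 0.77182) = 0.999

0.999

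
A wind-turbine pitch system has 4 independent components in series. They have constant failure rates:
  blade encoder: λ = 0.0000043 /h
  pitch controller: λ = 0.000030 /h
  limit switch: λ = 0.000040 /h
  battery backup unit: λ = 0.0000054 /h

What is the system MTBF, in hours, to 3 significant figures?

Series of exponential components: λ_sys = Σ λ_i
λ_sys = 0.0000043 + 0.000030 + 0.000040 + 0.0000054 = 7.9700e-05 /h
MTBF = 1 / λ_sys = 12500 h

12500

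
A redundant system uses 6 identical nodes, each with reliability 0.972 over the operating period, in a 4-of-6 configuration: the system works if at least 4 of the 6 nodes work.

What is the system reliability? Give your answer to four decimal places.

R = Σ_{i=4}^{6} C(6,i) p^i (1−p)^{6−i} with p = 0.972
C(6,4)·0.972^4·0.028^2 = 0.010497
C(6,5)·0.972^5·0.028^1 = 0.145761
C(6,6)·0.972^6·0.028^0 = 0.843330
Sum = 0.9996

0.9996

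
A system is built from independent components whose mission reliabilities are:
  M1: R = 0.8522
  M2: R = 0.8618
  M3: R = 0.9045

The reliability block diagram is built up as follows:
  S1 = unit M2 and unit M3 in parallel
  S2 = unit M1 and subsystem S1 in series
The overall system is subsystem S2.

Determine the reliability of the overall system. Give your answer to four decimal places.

0.8410

Parallel (M2 and M3): 1 − (1 − 0.861800)(1 − 0.904500) = 0.986802
Series (M1 and [0.986802]): 0.852200 × 0.986802 = 0.8410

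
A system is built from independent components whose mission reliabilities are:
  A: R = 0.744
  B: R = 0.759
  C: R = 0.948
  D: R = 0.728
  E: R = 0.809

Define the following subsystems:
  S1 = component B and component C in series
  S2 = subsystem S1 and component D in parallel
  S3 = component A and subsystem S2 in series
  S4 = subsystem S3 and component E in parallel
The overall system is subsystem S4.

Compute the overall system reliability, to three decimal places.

0.940

Series (B and C): 0.75900 × 0.94800 = 0.71953
Parallel ([0.71953] and D): 1 − (1 − 0.71953)(1 − 0.72800) = 0.92371
Series (A and [0.92371]): 0.74400 × 0.92371 = 0.68724
Parallel ([0.68724] and E): 1 − (1 − 0.68724)(1 − 0.80900) = 0.940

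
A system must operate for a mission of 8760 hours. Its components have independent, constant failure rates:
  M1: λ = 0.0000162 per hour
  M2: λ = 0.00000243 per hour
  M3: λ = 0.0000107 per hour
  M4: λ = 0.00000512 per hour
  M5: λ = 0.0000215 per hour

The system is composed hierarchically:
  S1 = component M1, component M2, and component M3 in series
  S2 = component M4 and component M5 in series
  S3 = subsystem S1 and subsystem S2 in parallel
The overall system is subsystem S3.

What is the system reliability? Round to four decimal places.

R(M1) = exp(−0.0000162 × 8760) = 0.867698
R(M2) = exp(−0.00000243 × 8760) = 0.978938
R(M3) = exp(−0.0000107 × 8760) = 0.910527
R(M4) = exp(−0.00000512 × 8760) = 0.956140
R(M5) = exp(−0.0000215 × 8760) = 0.828333
Series (M1, M2, and M3): 0.867698 × 0.978938 × 0.910527 = 0.773422
Series (M4 and M5): 0.956140 × 0.828333 = 0.792002
Parallel ([0.773422] and [0.792002]): 1 − (1 − 0.773422)(1 − 0.792002) = 0.9529

0.9529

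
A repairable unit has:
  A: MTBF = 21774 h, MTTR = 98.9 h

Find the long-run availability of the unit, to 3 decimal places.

A(A) = MTBF/(MTBF+MTTR) = 21774/(21774+98.9) = 0.995

0.995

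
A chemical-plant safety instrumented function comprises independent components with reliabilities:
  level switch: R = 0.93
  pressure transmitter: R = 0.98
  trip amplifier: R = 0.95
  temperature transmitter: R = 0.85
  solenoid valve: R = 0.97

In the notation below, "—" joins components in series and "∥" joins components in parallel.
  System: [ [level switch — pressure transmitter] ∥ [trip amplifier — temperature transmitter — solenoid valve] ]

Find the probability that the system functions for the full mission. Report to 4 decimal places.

0.9808

Series (level switch and pressure transmitter): 0.930000 × 0.980000 = 0.911400
Series (trip amplifier, temperature transmitter, and solenoid valve): 0.950000 × 0.850000 × 0.970000 = 0.783275
Parallel ([0.911400] and [0.783275]): 1 − (1 − 0.911400)(1 − 0.783275) = 0.9808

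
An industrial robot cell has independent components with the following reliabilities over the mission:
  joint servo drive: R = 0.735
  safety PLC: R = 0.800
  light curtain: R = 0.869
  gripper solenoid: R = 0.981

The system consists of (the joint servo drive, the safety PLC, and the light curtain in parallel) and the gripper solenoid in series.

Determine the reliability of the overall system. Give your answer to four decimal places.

Parallel (joint servo drive, safety PLC, and light curtain): 1 − (1 − 0.735000)(1 − 0.800000)(1 − 0.869000) = 0.993057
Series ([0.993057] and gripper solenoid): 0.993057 × 0.981000 = 0.9742

0.9742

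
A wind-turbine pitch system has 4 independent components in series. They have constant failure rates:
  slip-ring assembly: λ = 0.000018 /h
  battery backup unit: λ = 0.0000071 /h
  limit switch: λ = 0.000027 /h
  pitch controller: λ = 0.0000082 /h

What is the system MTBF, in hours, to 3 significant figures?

16600

Series of exponential components: λ_sys = Σ λ_i
λ_sys = 0.000018 + 0.0000071 + 0.000027 + 0.0000082 = 6.0300e-05 /h
MTBF = 1 / λ_sys = 16600 h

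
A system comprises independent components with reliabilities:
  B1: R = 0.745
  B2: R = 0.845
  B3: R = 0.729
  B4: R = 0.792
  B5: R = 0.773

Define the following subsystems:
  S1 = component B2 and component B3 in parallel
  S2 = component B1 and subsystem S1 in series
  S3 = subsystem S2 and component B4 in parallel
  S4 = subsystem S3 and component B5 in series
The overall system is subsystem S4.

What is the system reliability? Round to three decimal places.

0.727

Parallel (B2 and B3): 1 − (1 − 0.84500)(1 − 0.72900) = 0.95800
Series (B1 and [0.95800]): 0.74500 × 0.95800 = 0.71371
Parallel ([0.71371] and B4): 1 − (1 − 0.71371)(1 − 0.79200) = 0.94045
Series ([0.94045] and B5): 0.94045 × 0.77300 = 0.727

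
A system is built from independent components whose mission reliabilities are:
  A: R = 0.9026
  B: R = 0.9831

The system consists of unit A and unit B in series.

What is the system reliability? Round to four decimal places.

Series (A and B): 0.902600 × 0.983100 = 0.8873

0.8873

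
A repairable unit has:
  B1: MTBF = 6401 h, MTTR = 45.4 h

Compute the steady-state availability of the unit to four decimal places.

0.9930

A(B1) = MTBF/(MTBF+MTTR) = 6401/(6401+45.4) = 0.9930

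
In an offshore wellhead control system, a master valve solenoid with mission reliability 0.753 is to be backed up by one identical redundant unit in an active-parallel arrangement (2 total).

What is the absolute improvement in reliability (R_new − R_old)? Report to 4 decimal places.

0.1860

R_before = 0.753
R_after = 1 − (1 − 0.753)^2 = 0.9390
ΔR = 0.9390 − 0.753 = 0.1860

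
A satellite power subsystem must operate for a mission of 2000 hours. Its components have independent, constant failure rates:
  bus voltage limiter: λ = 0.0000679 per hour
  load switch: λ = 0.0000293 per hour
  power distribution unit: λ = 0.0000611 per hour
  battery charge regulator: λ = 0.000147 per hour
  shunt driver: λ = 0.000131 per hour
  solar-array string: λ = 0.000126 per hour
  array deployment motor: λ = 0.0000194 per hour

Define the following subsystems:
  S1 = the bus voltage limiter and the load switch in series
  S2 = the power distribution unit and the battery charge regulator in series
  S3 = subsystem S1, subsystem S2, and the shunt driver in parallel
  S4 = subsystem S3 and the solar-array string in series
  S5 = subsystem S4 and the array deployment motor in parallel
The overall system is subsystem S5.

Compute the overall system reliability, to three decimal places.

0.991

R(bus voltage limiter) = exp(−0.0000679 × 2000) = 0.87302
R(load switch) = exp(−0.0000293 × 2000) = 0.94308
R(power distribution unit) = exp(−0.0000611 × 2000) = 0.88497
R(battery charge regulator) = exp(−0.000147 × 2000) = 0.74528
R(shunt driver) = exp(−0.000131 × 2000) = 0.76951
R(solar-array string) = exp(−0.000126 × 2000) = 0.77724
R(array deployment motor) = exp(−0.0000194 × 2000) = 0.96194
Series (bus voltage limiter and load switch): 0.87302 × 0.94308 = 0.82333
Series (power distribution unit and battery charge regulator): 0.88497 × 0.74528 = 0.65955
Parallel ([0.82333], [0.65955], and shunt driver): 1 − (1 − 0.82333)(1 − 0.65955)(1 − 0.76951) = 0.98614
Series ([0.98614] and solar-array string): 0.98614 × 0.77724 = 0.76647
Parallel ([0.76647] and array deployment motor): 1 − (1 − 0.76647)(1 − 0.96194) = 0.991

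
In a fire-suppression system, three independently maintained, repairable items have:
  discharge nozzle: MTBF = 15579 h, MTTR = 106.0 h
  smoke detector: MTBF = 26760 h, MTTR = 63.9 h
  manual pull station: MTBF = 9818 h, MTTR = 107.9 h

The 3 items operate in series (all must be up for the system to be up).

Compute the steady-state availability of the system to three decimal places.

0.980

A(discharge nozzle) = MTBF/(MTBF+MTTR) = 15579/(15579+106.0) = 0.993242
A(smoke detector) = MTBF/(MTBF+MTTR) = 26760/(26760+63.9) = 0.997618
A(manual pull station) = MTBF/(MTBF+MTTR) = 9818/(9818+107.9) = 0.989129
Series availability: 0.993242 × 0.997618 × 0.989129 = 0.980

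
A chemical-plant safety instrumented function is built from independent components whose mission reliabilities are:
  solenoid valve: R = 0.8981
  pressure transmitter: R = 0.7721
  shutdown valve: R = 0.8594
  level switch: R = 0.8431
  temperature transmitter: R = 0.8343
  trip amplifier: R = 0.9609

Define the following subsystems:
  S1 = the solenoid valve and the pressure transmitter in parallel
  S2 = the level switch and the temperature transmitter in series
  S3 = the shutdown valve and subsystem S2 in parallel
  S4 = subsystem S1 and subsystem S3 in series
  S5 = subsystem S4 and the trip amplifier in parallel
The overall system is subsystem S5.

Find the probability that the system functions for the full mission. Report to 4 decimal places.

0.9975

Parallel (solenoid valve and pressure transmitter): 1 − (1 − 0.898100)(1 − 0.772100) = 0.976777
Series (level switch and temperature transmitter): 0.843100 × 0.834300 = 0.703398
Parallel (shutdown valve and [0.703398]): 1 − (1 − 0.859400)(1 − 0.703398) = 0.958298
Series ([0.976777] and [0.958298]): 0.976777 × 0.958298 = 0.936043
Parallel ([0.936043] and trip amplifier): 1 − (1 − 0.936043)(1 − 0.960900) = 0.9975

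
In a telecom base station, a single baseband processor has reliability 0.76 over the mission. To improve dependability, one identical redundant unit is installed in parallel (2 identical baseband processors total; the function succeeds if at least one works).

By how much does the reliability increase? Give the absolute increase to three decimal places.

0.182

R_before = 0.76
R_after = 1 − (1 − 0.76)^2 = 0.942
ΔR = 0.942 − 0.76 = 0.182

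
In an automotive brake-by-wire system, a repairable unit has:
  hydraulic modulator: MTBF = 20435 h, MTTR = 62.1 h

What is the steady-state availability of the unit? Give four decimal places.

A(hydraulic modulator) = MTBF/(MTBF+MTTR) = 20435/(20435+62.1) = 0.9970

0.9970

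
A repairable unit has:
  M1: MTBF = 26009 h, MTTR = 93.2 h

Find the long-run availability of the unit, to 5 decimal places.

A(M1) = MTBF/(MTBF+MTTR) = 26009/(26009+93.2) = 0.99643

0.99643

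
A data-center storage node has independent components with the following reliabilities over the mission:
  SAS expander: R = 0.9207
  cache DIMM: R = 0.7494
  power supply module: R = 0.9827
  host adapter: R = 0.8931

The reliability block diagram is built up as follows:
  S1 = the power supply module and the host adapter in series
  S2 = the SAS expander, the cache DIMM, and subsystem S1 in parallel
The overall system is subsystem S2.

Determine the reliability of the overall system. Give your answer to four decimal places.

Series (power supply module and host adapter): 0.982700 × 0.893100 = 0.877649
Parallel (SAS expander, cache DIMM, and [0.877649]): 1 − (1 − 0.920700)(1 − 0.749400)(1 − 0.877649) = 0.9976

0.9976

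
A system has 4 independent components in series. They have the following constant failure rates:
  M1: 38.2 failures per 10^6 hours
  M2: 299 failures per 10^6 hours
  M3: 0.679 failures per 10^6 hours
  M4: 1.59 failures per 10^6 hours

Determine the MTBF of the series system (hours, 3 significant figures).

2950

Series of exponential components: λ_sys = Σ λ_i
λ_sys = 0.0000382 + 0.000299 + 0.000000679 + 0.00000159 = 3.3947e-04 /h
MTBF = 1 / λ_sys = 2950 h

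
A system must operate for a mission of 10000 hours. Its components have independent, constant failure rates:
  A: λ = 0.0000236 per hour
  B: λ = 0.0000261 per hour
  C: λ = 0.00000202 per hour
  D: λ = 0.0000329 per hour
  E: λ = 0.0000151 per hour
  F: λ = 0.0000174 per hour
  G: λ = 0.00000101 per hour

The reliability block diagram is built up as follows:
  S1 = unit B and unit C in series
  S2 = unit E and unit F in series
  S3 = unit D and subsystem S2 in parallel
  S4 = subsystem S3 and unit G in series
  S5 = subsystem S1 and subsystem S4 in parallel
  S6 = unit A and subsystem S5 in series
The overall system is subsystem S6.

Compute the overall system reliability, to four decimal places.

R(A) = exp(−0.0000236 × 10000) = 0.789781
R(B) = exp(−0.0000261 × 10000) = 0.770281
R(C) = exp(−0.00000202 × 10000) = 0.980003
R(D) = exp(−0.0000329 × 10000) = 0.719643
R(E) = exp(−0.0000151 × 10000) = 0.859848
R(F) = exp(−0.0000174 × 10000) = 0.840297
R(G) = exp(−0.00000101 × 10000) = 0.989951
Series (B and C): 0.770281 × 0.980003 = 0.754878
Series (E and F): 0.859848 × 0.840297 = 0.722528
Parallel (D and [0.722528]): 1 − (1 − 0.719643)(1 − 0.722528) = 0.922209
Series ([0.922209] and G): 0.922209 × 0.989951 = 0.912942
Parallel ([0.754878] and [0.912942]): 1 − (1 − 0.754878)(1 − 0.912942) = 0.978660
Series (A and [0.978660]): 0.789781 × 0.978660 = 0.7729

0.7729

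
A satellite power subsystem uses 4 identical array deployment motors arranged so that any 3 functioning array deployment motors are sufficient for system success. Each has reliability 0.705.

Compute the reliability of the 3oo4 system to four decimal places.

R = Σ_{i=3}^{4} C(4,i) p^i (1−p)^{4−i} with p = 0.705
C(4,3)·0.705^3·0.295^1 = 0.413475
C(4,4)·0.705^4·0.295^0 = 0.247034
Sum = 0.6605

0.6605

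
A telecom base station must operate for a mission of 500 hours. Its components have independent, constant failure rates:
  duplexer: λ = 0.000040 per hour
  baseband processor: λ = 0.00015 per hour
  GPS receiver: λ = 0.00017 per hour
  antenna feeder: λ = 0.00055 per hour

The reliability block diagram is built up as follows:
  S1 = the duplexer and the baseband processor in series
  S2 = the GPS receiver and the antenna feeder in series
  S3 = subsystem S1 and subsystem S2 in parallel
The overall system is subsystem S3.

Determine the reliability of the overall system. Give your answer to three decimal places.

R(duplexer) = exp(−0.000040 × 500) = 0.98020
R(baseband processor) = exp(−0.00015 × 500) = 0.92774
R(GPS receiver) = exp(−0.00017 × 500) = 0.91851
R(antenna feeder) = exp(−0.00055 × 500) = 0.75957
Series (duplexer and baseband processor): 0.98020 × 0.92774 = 0.90937
Series (GPS receiver and antenna feeder): 0.91851 × 0.75957 = 0.69767
Parallel ([0.90937] and [0.69767]): 1 − (1 − 0.90937)(1 − 0.69767) = 0.973

0.973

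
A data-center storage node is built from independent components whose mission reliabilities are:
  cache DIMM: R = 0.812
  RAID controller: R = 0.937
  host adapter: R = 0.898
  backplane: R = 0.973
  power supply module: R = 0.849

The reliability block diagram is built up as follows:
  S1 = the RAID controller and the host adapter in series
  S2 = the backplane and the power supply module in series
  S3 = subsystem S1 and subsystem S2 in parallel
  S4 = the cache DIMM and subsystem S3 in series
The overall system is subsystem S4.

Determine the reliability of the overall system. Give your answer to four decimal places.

Series (RAID controller and host adapter): 0.937000 × 0.898000 = 0.841426
Series (backplane and power supply module): 0.973000 × 0.849000 = 0.826077
Parallel ([0.841426] and [0.826077]): 1 − (1 − 0.841426)(1 − 0.826077) = 0.972420
Series (cache DIMM and [0.972420]): 0.812000 × 0.972420 = 0.7896

0.7896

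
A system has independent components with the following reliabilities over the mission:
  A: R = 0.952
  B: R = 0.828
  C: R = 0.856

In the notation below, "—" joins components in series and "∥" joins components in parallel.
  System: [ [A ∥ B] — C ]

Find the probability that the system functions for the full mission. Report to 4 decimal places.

0.8489

Parallel (A and B): 1 − (1 − 0.952000)(1 − 0.828000) = 0.991744
Series ([0.991744] and C): 0.991744 × 0.856000 = 0.8489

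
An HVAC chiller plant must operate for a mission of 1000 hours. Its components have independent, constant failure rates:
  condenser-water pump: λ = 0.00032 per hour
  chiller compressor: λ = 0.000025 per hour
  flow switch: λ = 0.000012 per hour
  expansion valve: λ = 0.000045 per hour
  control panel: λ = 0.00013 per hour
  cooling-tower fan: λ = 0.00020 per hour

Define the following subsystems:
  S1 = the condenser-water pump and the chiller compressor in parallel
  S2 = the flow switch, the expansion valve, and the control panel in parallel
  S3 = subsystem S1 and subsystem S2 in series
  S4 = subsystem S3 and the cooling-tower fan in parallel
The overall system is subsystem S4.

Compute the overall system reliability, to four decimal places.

0.9988

R(condenser-water pump) = exp(−0.00032 × 1000) = 0.726149
R(chiller compressor) = exp(−0.000025 × 1000) = 0.975310
R(flow switch) = exp(−0.000012 × 1000) = 0.988072
R(expansion valve) = exp(−0.000045 × 1000) = 0.955997
R(control panel) = exp(−0.00013 × 1000) = 0.878095
R(cooling-tower fan) = exp(−0.00020 × 1000) = 0.818731
Parallel (condenser-water pump and chiller compressor): 1 − (1 − 0.726149)(1 − 0.975310) = 0.993239
Parallel (flow switch, expansion valve, and control panel): 1 − (1 − 0.988072)(1 − 0.955997)(1 − 0.878095) = 0.999936
Series ([0.993239] and [0.999936]): 0.993239 × 0.999936 = 0.993175
Parallel ([0.993175] and cooling-tower fan): 1 − (1 − 0.993175)(1 − 0.818731) = 0.9988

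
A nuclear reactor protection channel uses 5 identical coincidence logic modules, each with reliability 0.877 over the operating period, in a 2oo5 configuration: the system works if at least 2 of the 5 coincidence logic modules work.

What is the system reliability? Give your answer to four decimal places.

0.9990

R = Σ_{i=2}^{5} C(5,i) p^i (1−p)^{5−i} with p = 0.877
C(5,2)·0.877^2·0.123^3 = 0.014312
C(5,3)·0.877^3·0.123^2 = 0.102049
C(5,4)·0.877^4·0.123^1 = 0.363809
C(5,5)·0.877^5·0.123^0 = 0.518798
Sum = 0.9990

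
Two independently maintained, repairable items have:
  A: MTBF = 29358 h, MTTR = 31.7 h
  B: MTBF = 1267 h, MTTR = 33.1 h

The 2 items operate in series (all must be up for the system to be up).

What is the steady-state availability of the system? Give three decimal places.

A(A) = MTBF/(MTBF+MTTR) = 29358/(29358+31.7) = 0.998921
A(B) = MTBF/(MTBF+MTTR) = 1267/(1267+33.1) = 0.974540
Series availability: 0.998921 × 0.974540 = 0.973

0.973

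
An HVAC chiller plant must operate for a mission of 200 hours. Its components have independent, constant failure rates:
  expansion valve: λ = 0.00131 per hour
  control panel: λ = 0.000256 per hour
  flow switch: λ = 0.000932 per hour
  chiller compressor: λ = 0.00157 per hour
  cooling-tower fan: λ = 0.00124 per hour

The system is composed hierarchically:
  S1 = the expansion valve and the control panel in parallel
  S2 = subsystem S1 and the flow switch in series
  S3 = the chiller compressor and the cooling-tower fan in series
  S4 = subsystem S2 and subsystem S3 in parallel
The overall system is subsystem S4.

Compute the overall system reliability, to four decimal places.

R(expansion valve) = exp(−0.00131 × 200) = 0.769511
R(control panel) = exp(−0.000256 × 200) = 0.950089
R(flow switch) = exp(−0.000932 × 200) = 0.829942
R(chiller compressor) = exp(−0.00157 × 200) = 0.730519
R(cooling-tower fan) = exp(−0.00124 × 200) = 0.780360
Parallel (expansion valve and control panel): 1 − (1 − 0.769511)(1 − 0.950089) = 0.988496
Series ([0.988496] and flow switch): 0.988496 × 0.829942 = 0.820394
Series (chiller compressor and cooling-tower fan): 0.730519 × 0.780360 = 0.570068
Parallel ([0.820394] and [0.570068]): 1 − (1 − 0.820394)(1 − 0.570068) = 0.9228

0.9228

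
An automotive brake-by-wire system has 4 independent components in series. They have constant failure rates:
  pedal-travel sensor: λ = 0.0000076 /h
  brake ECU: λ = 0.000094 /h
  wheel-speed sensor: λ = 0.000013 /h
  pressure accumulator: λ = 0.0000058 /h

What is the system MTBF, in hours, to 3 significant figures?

8310

Series of exponential components: λ_sys = Σ λ_i
λ_sys = 0.0000076 + 0.000094 + 0.000013 + 0.0000058 = 1.2040e-04 /h
MTBF = 1 / λ_sys = 8310 h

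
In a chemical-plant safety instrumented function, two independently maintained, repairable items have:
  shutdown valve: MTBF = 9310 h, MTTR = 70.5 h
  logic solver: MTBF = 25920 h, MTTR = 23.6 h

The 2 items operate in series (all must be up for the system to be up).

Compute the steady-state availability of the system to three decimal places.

A(shutdown valve) = MTBF/(MTBF+MTTR) = 9310/(9310+70.5) = 0.992484
A(logic solver) = MTBF/(MTBF+MTTR) = 25920/(25920+23.6) = 0.999090
Series availability: 0.992484 × 0.999090 = 0.992

0.992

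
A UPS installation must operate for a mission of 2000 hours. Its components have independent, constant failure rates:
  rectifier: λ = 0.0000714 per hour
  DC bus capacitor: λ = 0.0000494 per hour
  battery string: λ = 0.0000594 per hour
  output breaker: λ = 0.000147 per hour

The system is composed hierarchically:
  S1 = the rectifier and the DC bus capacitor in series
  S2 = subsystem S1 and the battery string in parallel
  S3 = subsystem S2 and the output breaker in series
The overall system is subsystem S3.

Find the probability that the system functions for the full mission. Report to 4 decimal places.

0.7274

R(rectifier) = exp(−0.0000714 × 2000) = 0.866927
R(DC bus capacitor) = exp(−0.0000494 × 2000) = 0.905924
R(battery string) = exp(−0.0000594 × 2000) = 0.887985
R(output breaker) = exp(−0.000147 × 2000) = 0.745276
Series (rectifier and DC bus capacitor): 0.866927 × 0.905924 = 0.785370
Parallel ([0.785370] and battery string): 1 − (1 − 0.785370)(1 − 0.887985) = 0.975958
Series ([0.975958] and output breaker): 0.975958 × 0.745276 = 0.7274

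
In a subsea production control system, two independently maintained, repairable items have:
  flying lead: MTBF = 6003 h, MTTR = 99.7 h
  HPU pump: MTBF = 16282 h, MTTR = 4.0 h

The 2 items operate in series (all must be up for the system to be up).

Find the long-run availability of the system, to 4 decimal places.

A(flying lead) = MTBF/(MTBF+MTTR) = 6003/(6003+99.7) = 0.983663
A(HPU pump) = MTBF/(MTBF+MTTR) = 16282/(16282+4.0) = 0.999754
Series availability: 0.983663 × 0.999754 = 0.9834

0.9834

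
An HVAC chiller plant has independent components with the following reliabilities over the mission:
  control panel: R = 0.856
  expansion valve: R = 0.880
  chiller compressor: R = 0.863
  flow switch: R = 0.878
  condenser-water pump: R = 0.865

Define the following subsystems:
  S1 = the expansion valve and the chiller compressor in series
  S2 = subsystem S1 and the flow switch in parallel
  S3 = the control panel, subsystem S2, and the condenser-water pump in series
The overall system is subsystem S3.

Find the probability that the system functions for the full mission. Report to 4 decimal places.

0.7187

Series (expansion valve and chiller compressor): 0.880000 × 0.863000 = 0.759440
Parallel ([0.759440] and flow switch): 1 − (1 − 0.759440)(1 − 0.878000) = 0.970652
Series (control panel, [0.970652], and condenser-water pump): 0.856000 × 0.970652 × 0.865000 = 0.7187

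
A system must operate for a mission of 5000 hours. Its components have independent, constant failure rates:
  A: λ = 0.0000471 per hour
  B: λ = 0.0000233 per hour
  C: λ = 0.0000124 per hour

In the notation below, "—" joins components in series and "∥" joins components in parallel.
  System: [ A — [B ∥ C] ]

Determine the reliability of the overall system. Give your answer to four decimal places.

0.7850

R(A) = exp(−0.0000471 × 5000) = 0.790176
R(B) = exp(−0.0000233 × 5000) = 0.890030
R(C) = exp(−0.0000124 × 5000) = 0.939883
Parallel (B and C): 1 − (1 − 0.890030)(1 − 0.939883) = 0.993389
Series (A and [0.993389]): 0.790176 × 0.993389 = 0.7850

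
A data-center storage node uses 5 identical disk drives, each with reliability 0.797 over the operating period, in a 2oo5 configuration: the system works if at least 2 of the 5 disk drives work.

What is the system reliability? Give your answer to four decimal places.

0.9929

R = Σ_{i=2}^{5} C(5,i) p^i (1−p)^{5−i} with p = 0.797
C(5,2)·0.797^2·0.203^3 = 0.053138
C(5,3)·0.797^3·0.203^2 = 0.208625
C(5,4)·0.797^4·0.203^1 = 0.409543
C(5,5)·0.797^5·0.203^0 = 0.321582
Sum = 0.9929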